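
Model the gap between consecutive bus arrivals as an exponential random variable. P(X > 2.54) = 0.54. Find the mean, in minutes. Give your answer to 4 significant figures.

e^(−λ·2.54) = 0.54 ⇒ λ = −ln(0.54)/2.54 = 0.242593.
Mean = 1/λ = 4.12213 minutes.

4.122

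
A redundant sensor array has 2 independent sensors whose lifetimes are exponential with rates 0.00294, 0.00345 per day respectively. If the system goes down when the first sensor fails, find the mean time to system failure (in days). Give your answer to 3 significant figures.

156

The time to first failure is exponential with rate Σλ = 0.00294 + 0.00345 = 0.00639.
E[min] = 1/Σλ = 1/0.00639 = 156.495 days.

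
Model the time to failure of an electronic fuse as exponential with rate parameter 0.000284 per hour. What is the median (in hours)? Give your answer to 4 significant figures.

2441

Set 1 − e^(−λt) = 0.5, so t = −ln(0.5)/λ = 0.69315/0.000284 ≈ 2440.66 hours.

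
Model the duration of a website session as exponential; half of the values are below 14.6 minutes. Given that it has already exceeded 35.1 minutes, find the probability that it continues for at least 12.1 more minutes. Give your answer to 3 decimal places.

For an exponential, median = ln(2)/λ, so λ = ln 2 / 14.6 = 0.0474758 per minute.
The exponential is memoryless, so the remaining time is again Exp(λ): the condition X > 35.1 is irrelevant.
P(X > 12.1) = e^(−0.57446) ≈ 0.563.

0.563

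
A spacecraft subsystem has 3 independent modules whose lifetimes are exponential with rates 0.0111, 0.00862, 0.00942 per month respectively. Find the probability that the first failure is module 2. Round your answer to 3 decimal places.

0.296

The time to first failure is exponential with rate Σλ = 0.0111 + 0.00862 + 0.00942 = 0.02914.
P(module 2 first) = λ_2/Σλ = 0.00862/0.02914 ≈ 0.296.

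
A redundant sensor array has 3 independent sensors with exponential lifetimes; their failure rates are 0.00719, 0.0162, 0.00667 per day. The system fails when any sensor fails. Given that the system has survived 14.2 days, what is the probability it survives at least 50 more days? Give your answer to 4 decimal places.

Time to first failure ~ Exp(Σλ) with Σλ = 0.03006.
By memorylessness, P(T > 14.2+50 | T > 14.2) = P(T > 50) = e^(−0.03006·50) ≈ 0.2225.

0.2225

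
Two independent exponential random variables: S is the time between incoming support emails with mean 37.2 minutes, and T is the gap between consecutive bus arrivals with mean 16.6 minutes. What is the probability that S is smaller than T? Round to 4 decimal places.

0.3086

λ_1 = 1/37.2 = 0.0268817, λ_2 = 1/16.6 = 0.060241.
For independent exponentials, P(S < T) = λ_1/(λ_1+λ_2) = 0.0268817/0.0871227 ≈ 0.3086.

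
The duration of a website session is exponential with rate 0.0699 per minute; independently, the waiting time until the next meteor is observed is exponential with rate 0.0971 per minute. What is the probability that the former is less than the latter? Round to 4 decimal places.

λ_1 = 0.0699, λ_2 = 0.0971.
For independent exponentials, P(the former < the latter) = λ_1/(λ_1+λ_2) = 0.0699/0.167 ≈ 0.4186.

0.4186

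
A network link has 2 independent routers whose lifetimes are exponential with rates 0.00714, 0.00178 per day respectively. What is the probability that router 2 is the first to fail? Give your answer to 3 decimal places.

The time to first failure is exponential with rate Σλ = 0.00714 + 0.00178 = 0.00892.
P(router 2 first) = λ_2/Σλ = 0.00178/0.00892 ≈ 0.200.

0.200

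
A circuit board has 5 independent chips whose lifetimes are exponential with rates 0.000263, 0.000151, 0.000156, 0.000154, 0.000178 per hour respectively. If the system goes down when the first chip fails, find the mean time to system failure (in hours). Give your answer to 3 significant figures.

The time to first failure is exponential with rate Σλ = 0.000263 + 0.000151 + 0.000156 + 0.000154 + 0.000178 = 0.000902.
E[min] = 1/Σλ = 1/0.000902 = 1108.65 hours.

1110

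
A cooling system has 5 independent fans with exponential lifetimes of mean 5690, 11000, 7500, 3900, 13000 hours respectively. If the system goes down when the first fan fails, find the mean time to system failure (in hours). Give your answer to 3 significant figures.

1360

The first failure time is exponential with rate Σλ_i = 1/5690 + 1/11000 + 1/7500 + 1/3900 + 1/13000 = 0.000733323 per hour.
E[min] = 1/Σλ = 1/0.000733323 = 1363.66 hours.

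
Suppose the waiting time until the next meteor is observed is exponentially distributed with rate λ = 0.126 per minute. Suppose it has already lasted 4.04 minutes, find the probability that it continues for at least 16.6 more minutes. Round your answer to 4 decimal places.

0.1235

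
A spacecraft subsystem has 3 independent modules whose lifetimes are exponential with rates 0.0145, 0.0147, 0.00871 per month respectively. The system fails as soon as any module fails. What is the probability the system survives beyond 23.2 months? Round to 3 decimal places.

The time to first failure is exponential with rate Σλ = 0.0145 + 0.0147 + 0.00871 = 0.03791.
P(min > 23.2) = e^(−0.03791·23.2) = e^(−0.87951) ≈ 0.415.

0.415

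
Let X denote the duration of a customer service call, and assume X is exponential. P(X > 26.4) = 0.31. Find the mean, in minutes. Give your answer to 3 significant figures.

22.5

e^(−λ·26.4) = 0.31 ⇒ λ = −ln(0.31)/26.4 = 0.044363.
Mean = 1/λ = 22.5413 minutes.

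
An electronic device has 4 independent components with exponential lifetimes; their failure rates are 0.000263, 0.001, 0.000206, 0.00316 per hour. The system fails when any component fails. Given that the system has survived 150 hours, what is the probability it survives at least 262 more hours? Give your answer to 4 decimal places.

0.2974

Time to first failure ~ Exp(Σλ) with Σλ = 0.004629.
By memorylessness, P(T > 150+262 | T > 150) = P(T > 262) = e^(−0.004629·262) ≈ 0.2974.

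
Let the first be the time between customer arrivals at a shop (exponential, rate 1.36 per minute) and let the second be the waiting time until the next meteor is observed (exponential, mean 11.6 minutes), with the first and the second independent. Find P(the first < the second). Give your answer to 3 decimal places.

0.940

λ_1 = 1.36, λ_2 = 1/11.6 = 0.0862069.
For independent exponentials, P(the first < the second) = λ_1/(λ_1+λ_2) = 1.36/1.44621 ≈ 0.940.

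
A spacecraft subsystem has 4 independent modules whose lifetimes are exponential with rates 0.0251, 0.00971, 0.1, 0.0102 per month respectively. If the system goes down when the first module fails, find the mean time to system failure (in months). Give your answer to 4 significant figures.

The time to first failure is exponential with rate Σλ = 0.0251 + 0.00971 + 0.1 + 0.0102 = 0.14501.
E[min] = 1/Σλ = 1/0.14501 = 6.89608 months.

6.896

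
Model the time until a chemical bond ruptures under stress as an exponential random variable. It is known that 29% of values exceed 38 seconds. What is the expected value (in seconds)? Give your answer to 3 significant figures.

30.7

e^(−λ·38) = 0.29 ⇒ λ = −ln(0.29)/38 = 0.0325756.
Mean = 1/λ = 30.6978 seconds.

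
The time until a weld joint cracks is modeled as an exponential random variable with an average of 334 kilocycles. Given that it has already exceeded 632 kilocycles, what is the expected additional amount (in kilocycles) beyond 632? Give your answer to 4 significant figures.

The rate is λ = 1/334 = 0.00299401 per kilocycle.
By memorylessness, the remaining amount past any threshold is again Exp(λ) with mean 1/λ = 334 kilocycles.

334.0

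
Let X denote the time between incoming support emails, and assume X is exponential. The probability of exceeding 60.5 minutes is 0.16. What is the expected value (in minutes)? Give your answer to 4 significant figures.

33.01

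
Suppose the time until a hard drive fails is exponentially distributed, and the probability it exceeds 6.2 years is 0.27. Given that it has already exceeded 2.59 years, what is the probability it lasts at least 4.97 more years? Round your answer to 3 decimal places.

0.350

From e^(−λ·6.2) = 0.27, λ = −ln(0.27)/6.2 = 0.211183.
Memoryless: P(X > 2.59+4.97 | X > 2.59) = P(X > 4.97) = e^(−0.211183·4.97) ≈ 0.350.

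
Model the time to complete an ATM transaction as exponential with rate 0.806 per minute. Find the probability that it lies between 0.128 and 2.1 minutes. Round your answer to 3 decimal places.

0.718

P(0.128 < X < 2.1) = e^(−λ·0.128) − e^(−λ·2.1) = 0.90198 − 0.18404 ≈ 0.718.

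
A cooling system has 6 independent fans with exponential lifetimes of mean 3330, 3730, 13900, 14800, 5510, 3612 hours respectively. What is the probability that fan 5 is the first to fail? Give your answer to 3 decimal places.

Rates: λ_i = 1/mean_i → 0.0003003, 0.000268097, 0.0000719424, 0.0000675676, 0.000181488, 0.000276855; Σλ = 0.00116625.
P(fan 5 first) = λ_5/Σλ = 0.000181488/0.00116625 ≈ 0.156.

0.156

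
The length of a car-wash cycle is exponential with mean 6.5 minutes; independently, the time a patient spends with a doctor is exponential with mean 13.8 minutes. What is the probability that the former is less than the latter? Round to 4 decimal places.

0.6798

λ_1 = 1/6.5 = 0.153846, λ_2 = 1/13.8 = 0.0724638.
For independent exponentials, P(the former < the latter) = λ_1/(λ_1+λ_2) = 0.153846/0.22631 ≈ 0.6798.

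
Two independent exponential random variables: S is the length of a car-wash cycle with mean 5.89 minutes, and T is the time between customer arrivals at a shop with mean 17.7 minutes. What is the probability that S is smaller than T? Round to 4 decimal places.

λ_1 = 1/5.89 = 0.169779, λ_2 = 1/17.7 = 0.0564972.
For independent exponentials, P(S < T) = λ_1/(λ_1+λ_2) = 0.169779/0.226276 ≈ 0.7503.

0.7503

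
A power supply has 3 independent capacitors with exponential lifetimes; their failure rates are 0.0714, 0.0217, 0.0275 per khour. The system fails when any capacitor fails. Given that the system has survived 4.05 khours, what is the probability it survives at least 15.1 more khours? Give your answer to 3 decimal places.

Time to first failure ~ Exp(Σλ) with Σλ = 0.1206.
By memorylessness, P(T > 4.05+15.1 | T > 4.05) = P(T > 15.1) = e^(−0.1206·15.1) ≈ 0.162.

0.162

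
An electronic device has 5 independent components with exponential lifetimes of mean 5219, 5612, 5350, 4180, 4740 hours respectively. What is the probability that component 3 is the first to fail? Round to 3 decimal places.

Rates: λ_i = 1/mean_i → 0.000191608, 0.00017819, 0.000186916, 0.000239234, 0.00021097; Σλ = 0.00100692.
P(component 3 first) = λ_3/Σλ = 0.000186916/0.00100692 ≈ 0.186.

0.186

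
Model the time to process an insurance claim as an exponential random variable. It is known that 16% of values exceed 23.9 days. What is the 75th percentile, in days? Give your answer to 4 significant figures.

18.08

e^(−λ·23.9) = 0.16 ⇒ λ = −ln(0.16)/23.9 = 0.076677.
75th percentile: 1 − e^(−λt) = 0.75, t = −ln(0.25)/λ = 18.0797 days.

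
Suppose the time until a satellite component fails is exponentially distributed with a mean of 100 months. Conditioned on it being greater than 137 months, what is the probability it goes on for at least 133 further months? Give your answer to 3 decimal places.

0.264

The rate is λ = 1/100 = 0.01 per month.
By the memoryless property, P(X > 137+133 | X > 137) = P(X > 133).
P(X > 133) = e^(−1.33) ≈ 0.264.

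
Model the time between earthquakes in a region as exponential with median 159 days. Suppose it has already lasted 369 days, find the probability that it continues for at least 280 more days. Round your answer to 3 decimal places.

0.295

For an exponential, median = ln(2)/λ, so λ = ln 2 / 159 = 0.00435942 per day.
P(X > s+t | X > s) = e^(−λ(s+t))/e^(−λs) = e^(−λt), independent of s = 369.
P(X > 280) = e^(−1.2206) ≈ 0.295.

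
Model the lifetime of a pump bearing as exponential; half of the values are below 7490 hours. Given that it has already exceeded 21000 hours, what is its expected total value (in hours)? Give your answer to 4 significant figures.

For an exponential, median = ln(2)/λ, so λ = ln 2 / 7490 = 0.000092543 per hour.
By memorylessness, E[X | X > 21000] = 21000 + 1/λ = 21000 + 10805.8 = 31805.8 hours.

31810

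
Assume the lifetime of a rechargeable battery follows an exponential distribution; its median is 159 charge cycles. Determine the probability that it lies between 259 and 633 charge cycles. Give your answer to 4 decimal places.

0.2600

For an exponential, median = ln(2)/λ, so λ = ln 2 / 159 = 0.00435942 per charge cycle.
P(259 < X < 633) = e^(−λ·259) − e^(−λ·633) = 0.32333 − 0.06332 ≈ 0.2600.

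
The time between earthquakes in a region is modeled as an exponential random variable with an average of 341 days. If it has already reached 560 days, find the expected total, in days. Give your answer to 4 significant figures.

901.0

The rate is λ = 1/341 = 0.00293255 per day.
By memorylessness, E[X | X > 560] = 560 + 1/λ = 560 + 341 = 901 days.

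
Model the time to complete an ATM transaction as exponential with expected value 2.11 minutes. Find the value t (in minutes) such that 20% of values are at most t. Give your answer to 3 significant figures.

0.471

The rate is λ = 1/2.11 = 0.473934 per minute.
Set 1 − e^(−λt) = 0.2, so t = −ln(0.8)/λ = 0.22314/0.473934 ≈ 0.470833 minutes.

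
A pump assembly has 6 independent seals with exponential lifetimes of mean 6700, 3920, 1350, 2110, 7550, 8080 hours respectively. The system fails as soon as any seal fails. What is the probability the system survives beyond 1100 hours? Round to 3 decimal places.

The first failure time is exponential with rate Σλ_i = 1/6700 + 1/3920 + 1/1350 + 1/2110 + 1/7550 + 1/8080 = 0.00187524 per hour.
P(min > 1100) = e^(−0.00187524·1100) = e^(−2.0628) ≈ 0.127.

0.127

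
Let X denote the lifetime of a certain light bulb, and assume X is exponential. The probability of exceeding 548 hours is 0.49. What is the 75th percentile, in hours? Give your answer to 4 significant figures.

e^(−λ·548) = 0.49 ⇒ λ = −ln(0.49)/548 = 0.00130173.
75th percentile: 1 − e^(−λt) = 0.75, t = −ln(0.25)/λ = 1064.96 hours.

1065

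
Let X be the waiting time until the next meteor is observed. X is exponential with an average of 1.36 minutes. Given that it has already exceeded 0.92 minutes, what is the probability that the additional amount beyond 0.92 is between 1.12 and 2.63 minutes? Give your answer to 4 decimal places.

The rate is λ = 1/1.36 = 0.735294 per minute.
Memoryless: the residual past 0.92 is again Exp(λ).
P(1.12 < residual < 2.63) = e^(−λ·1.12) − e^(−λ·2.63) = 0.43888 − 0.14459 ≈ 0.2943.

0.2943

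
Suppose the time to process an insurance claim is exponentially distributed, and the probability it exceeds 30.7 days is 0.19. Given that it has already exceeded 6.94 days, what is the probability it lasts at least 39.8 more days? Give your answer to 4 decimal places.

From e^(−λ·30.7) = 0.19, λ = −ln(0.19)/30.7 = 0.0540955.
Memoryless: P(X > 6.94+39.8 | X > 6.94) = P(X > 39.8) = e^(−0.0540955·39.8) ≈ 0.1161.

0.1161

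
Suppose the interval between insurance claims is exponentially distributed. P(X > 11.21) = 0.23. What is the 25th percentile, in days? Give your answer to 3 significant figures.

2.19

e^(−λ·11.21) = 0.23 ⇒ λ = −ln(0.23)/11.21 = 0.131104.
25th percentile: 1 − e^(−λt) = 0.25, t = −ln(0.75)/λ = 2.1943 days.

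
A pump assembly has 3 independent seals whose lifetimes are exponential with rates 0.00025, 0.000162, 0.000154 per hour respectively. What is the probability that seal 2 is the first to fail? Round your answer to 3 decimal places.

0.286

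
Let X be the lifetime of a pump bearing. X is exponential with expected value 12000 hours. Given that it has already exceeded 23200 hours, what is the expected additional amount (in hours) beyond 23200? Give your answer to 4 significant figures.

The rate is λ = 1/12000 = 0.0000833333 per hour.
By memorylessness, the remaining amount past any threshold is again Exp(λ) with mean 1/λ = 12000 hours.

12000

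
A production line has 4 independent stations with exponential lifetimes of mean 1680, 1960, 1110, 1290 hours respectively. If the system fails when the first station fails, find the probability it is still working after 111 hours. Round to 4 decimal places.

The first failure time is exponential with rate Σλ_i = 1/1680 + 1/1960 + 1/1110 + 1/1290 = 0.00278154 per hour.
P(min > 111) = e^(−0.00278154·111) = e^(−0.30875) ≈ 0.7344.

0.7344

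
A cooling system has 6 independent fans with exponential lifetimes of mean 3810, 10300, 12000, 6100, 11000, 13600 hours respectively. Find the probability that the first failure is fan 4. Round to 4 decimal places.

Rates: λ_i = 1/mean_i → 0.000262467, 0.0000970874, 0.0000833333, 0.000163934, 0.0000909091, 0.0000735294; Σλ = 0.000771261.
P(fan 4 first) = λ_4/Σλ = 0.000163934/0.000771261 ≈ 0.2126.

0.2126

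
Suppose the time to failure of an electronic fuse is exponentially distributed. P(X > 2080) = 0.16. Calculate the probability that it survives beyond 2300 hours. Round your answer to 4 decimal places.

0.1318

e^(−λ·2080) = 0.16 ⇒ λ = −ln(0.16)/2080 = 0.000881049.
P(X > 2300) = e^(−0.000881049·2300) = e^(−2.0264) ≈ 0.1318.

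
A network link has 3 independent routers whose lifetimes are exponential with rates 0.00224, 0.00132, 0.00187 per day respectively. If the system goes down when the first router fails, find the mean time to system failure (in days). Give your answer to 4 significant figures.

184.2

The time to first failure is exponential with rate Σλ = 0.00224 + 0.00132 + 0.00187 = 0.00543.
E[min] = 1/Σλ = 1/0.00543 = 184.162 days.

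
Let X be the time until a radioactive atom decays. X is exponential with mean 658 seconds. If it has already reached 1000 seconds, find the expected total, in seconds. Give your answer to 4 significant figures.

The rate is λ = 1/658 = 0.00151976 per second.
By memorylessness, E[X | X > 1000] = 1000 + 1/λ = 1000 + 658 = 1658 seconds.

1658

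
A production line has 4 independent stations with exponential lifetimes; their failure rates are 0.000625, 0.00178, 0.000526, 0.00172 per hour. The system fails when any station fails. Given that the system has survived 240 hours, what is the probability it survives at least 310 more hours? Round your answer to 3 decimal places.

Time to first failure ~ Exp(Σλ) with Σλ = 0.004651.
By memorylessness, P(T > 240+310 | T > 240) = P(T > 310) = e^(−0.004651·310) ≈ 0.236.

0.236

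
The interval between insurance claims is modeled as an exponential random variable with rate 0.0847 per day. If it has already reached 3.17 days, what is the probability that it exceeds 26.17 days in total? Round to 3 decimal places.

P(X > s+t | X > s) = e^(−λ(s+t))/e^(−λs) = e^(−λt), independent of s = 3.17.
P(X > 23) = e^(−1.9481) ≈ 0.143.

0.143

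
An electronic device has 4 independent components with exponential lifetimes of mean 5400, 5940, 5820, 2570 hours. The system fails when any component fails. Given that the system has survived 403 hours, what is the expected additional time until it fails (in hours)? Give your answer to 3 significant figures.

1090

First-failure rate Σλ = 1/5400 + 1/5940 + 1/5820 + 1/2570 = 0.000914462.
By memorylessness the expected residual is 1/Σλ = 1093.54 hours, regardless of the 403 already elapsed.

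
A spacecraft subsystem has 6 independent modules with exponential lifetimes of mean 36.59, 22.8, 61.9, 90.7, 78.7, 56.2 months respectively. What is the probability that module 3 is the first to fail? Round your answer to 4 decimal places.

0.1254

Rates: λ_i = 1/mean_i → 0.0273299, 0.0438596, 0.0161551, 0.0110254, 0.0127065, 0.0177936; Σλ = 0.12887.
P(module 3 first) = λ_3/Σλ = 0.0161551/0.12887 ≈ 0.1254.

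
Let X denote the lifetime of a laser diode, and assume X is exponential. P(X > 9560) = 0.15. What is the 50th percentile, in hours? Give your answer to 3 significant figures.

e^(−λ·9560) = 0.15 ⇒ λ = −ln(0.15)/9560 = 0.000198444.
50th percentile: 1 − e^(−λt) = 0.5, t = −ln(0.5)/λ = 3492.92 hours.

3490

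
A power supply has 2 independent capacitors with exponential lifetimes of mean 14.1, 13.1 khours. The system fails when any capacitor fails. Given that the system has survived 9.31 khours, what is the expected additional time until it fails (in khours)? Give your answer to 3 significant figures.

6.79

First-failure rate Σλ = 1/14.1 + 1/13.1 = 0.147258.
By memorylessness the expected residual is 1/Σλ = 6.79081 khours, regardless of the 9.31 already elapsed.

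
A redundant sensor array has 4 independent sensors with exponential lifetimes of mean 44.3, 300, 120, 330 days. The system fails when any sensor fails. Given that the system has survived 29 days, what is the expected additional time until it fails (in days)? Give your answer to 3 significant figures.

26.8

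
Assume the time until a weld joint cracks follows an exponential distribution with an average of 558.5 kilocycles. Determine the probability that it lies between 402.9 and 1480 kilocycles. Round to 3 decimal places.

The rate is λ = 1/558.5 = 0.00179051 per kilocycle.
P(402.9 < X < 1480) = e^(−λ·402.9) − e^(−λ·1480) = 0.48607 − 0.07065 ≈ 0.415.

0.415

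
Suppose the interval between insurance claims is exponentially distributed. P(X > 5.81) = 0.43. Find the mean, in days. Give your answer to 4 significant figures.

6.884

e^(−λ·5.81) = 0.43 ⇒ λ = −ln(0.43)/5.81 = 0.145262.
Mean = 1/λ = 6.88413 days.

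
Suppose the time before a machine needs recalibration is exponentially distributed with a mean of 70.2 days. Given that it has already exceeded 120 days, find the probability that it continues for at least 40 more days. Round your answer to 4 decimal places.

The rate is λ = 1/70.2 = 0.014245 per day.
P(X > s+t | X > s) = e^(−λ(s+t))/e^(−λs) = e^(−λt), independent of s = 120.
P(X > 40) = e^(−0.5698) ≈ 0.5656.

0.5656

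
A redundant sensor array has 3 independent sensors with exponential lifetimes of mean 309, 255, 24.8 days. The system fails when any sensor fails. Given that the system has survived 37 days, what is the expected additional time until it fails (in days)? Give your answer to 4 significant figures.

21.06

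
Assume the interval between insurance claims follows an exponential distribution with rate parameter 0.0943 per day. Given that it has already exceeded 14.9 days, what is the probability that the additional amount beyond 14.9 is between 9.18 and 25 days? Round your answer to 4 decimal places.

0.3261

Memoryless: the residual past 14.9 is again Exp(λ).
P(9.18 < residual < 25) = e^(−λ·9.18) − e^(−λ·25) = 0.42077 − 0.09466 ≈ 0.3261.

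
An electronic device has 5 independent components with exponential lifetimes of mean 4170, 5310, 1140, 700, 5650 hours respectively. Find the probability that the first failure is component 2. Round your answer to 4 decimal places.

0.0647

Rates: λ_i = 1/mean_i → 0.000239808, 0.000188324, 0.000877193, 0.00142857, 0.000176991; Σλ = 0.00291089.
P(component 2 first) = λ_2/Σλ = 0.000188324/0.00291089 ≈ 0.0647.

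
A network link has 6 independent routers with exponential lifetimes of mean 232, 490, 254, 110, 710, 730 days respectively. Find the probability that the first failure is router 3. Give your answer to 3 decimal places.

0.178

Rates: λ_i = 1/mean_i → 0.00431034, 0.00204082, 0.00393701, 0.00909091, 0.00140845, 0.00136986; Σλ = 0.0221574.
P(router 3 first) = λ_3/Σλ = 0.00393701/0.0221574 ≈ 0.178.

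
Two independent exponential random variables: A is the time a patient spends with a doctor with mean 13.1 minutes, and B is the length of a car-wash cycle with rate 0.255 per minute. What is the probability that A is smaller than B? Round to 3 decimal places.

0.230

λ_1 = 1/13.1 = 0.0763359, λ_2 = 0.255.
For independent exponentials, P(A < B) = λ_1/(λ_1+λ_2) = 0.0763359/0.331336 ≈ 0.230.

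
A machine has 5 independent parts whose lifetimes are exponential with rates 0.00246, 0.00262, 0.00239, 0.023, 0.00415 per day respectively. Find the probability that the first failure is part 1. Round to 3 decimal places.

0.071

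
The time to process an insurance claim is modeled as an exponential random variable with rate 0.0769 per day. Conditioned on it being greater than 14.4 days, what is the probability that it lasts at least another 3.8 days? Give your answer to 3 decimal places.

0.747

P(X > s+t | X > s) = e^(−λ(s+t))/e^(−λs) = e^(−λt), independent of s = 14.4.
P(X > 3.8) = e^(−0.29222) ≈ 0.747.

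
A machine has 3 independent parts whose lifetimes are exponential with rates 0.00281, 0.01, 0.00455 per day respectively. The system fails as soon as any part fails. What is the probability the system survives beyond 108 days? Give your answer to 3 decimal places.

The time to first failure is exponential with rate Σλ = 0.00281 + 0.01 + 0.00455 = 0.01736.
P(min > 108) = e^(−0.01736·108) = e^(−1.8749) ≈ 0.153.

0.153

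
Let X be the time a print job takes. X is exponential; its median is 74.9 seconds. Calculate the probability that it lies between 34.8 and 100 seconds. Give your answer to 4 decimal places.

For an exponential, median = ln(2)/λ, so λ = ln 2 / 74.9 = 0.0092543 per second.
P(34.8 < X < 100) = e^(−λ·34.8) − e^(−λ·100) = 0.72466 − 0.39636 ≈ 0.3283.

0.3283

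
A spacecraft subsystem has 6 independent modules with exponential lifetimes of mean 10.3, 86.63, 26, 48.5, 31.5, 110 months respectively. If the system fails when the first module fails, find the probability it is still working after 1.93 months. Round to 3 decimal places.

The first failure time is exponential with rate Σλ_i = 1/10.3 + 1/86.63 + 1/26 + 1/48.5 + 1/31.5 + 1/110 = 0.208548 per month.
P(min > 1.93) = e^(−0.208548·1.93) = e^(−0.4025) ≈ 0.669.

0.669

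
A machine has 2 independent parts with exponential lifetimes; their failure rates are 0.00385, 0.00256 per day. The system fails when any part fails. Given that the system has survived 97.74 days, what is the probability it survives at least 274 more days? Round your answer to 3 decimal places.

Time to first failure ~ Exp(Σλ) with Σλ = 0.00641.
By memorylessness, P(T > 97.74+274 | T > 97.74) = P(T > 274) = e^(−0.00641·274) ≈ 0.173.

0.173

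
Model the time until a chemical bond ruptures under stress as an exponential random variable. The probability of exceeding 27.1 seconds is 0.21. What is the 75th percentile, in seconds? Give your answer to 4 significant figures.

e^(−λ·27.1) = 0.21 ⇒ λ = −ln(0.21)/27.1 = 0.0575885.
75th percentile: 1 − e^(−λt) = 0.75, t = −ln(0.25)/λ = 24.0724 seconds.

24.07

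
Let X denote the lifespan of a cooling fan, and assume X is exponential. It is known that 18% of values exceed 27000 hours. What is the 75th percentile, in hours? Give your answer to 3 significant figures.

21800

e^(−λ·27000) = 0.18 ⇒ λ = −ln(0.18)/27000 = 0.0000635111.
75th percentile: 1 − e^(−λt) = 0.75, t = −ln(0.25)/λ = 21827.6 hours.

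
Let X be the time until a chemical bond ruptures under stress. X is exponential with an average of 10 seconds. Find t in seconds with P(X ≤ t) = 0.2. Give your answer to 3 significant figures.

The rate is λ = 1/10 = 0.1 per second.
Set 1 − e^(−λt) = 0.2, so t = −ln(0.8)/λ = 0.22314/0.1 ≈ 2.23144 seconds.

2.23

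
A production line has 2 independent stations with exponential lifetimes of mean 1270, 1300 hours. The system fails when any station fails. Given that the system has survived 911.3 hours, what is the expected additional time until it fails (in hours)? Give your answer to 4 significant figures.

First-failure rate Σλ = 1/1270 + 1/1300 = 0.00155663.
By memorylessness the expected residual is 1/Σλ = 642.412 hours, regardless of the 911.3 already elapsed.

642.4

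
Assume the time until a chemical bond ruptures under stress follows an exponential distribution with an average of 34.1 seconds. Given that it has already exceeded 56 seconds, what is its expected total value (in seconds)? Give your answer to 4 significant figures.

The rate is λ = 1/34.1 = 0.0293255 per second.
By memorylessness, E[X | X > 56] = 56 + 1/λ = 56 + 34.1 = 90.1 seconds.

90.10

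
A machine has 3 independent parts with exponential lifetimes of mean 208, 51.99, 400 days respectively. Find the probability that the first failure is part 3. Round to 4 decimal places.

Rates: λ_i = 1/mean_i → 0.00480769, 0.0192345, 0.0025; Σλ = 0.0265422.
P(part 3 first) = λ_3/Σλ = 0.0025/0.0265422 ≈ 0.0942.

0.0942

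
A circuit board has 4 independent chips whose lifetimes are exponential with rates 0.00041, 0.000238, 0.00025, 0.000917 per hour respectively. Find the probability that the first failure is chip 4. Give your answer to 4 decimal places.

0.5052

The time to first failure is exponential with rate Σλ = 0.00041 + 0.000238 + 0.00025 + 0.000917 = 0.001815.
P(chip 4 first) = λ_4/Σλ = 0.000917/0.001815 ≈ 0.5052.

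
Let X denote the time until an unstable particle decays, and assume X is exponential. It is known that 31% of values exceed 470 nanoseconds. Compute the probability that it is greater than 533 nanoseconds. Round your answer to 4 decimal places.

e^(−λ·470) = 0.31 ⇒ λ = −ln(0.31)/470 = 0.00249188.
P(X > 533) = e^(−0.00249188·533) = e^(−1.3282) ≈ 0.2650.

0.2650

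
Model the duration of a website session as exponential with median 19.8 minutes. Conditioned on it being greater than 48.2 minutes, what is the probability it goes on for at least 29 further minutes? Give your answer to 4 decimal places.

0.3623

For an exponential, median = ln(2)/λ, so λ = ln 2 / 19.8 = 0.0350074 per minute.
P(X > s+t | X > s) = e^(−λ(s+t))/e^(−λs) = e^(−λt), independent of s = 48.2.
P(X > 29) = e^(−1.0152) ≈ 0.3623.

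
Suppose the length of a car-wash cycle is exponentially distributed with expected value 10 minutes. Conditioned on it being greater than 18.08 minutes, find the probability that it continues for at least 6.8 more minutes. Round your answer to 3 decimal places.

The rate is λ = 1/10 = 0.1 per minute.
The exponential is memoryless, so the remaining time is again Exp(λ): the condition X > 18.08 is irrelevant.
P(X > 6.8) = e^(−0.68) ≈ 0.507.

0.507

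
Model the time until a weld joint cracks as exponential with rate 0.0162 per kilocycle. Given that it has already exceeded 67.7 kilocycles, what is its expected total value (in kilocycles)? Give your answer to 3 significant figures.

129

By memorylessness, E[X | X > 67.7] = 67.7 + 1/λ = 67.7 + 61.7284 = 129.428 kilocycles.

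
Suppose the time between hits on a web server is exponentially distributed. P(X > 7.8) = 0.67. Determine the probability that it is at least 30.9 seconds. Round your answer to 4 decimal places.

0.2046

e^(−λ·7.8) = 0.67 ⇒ λ = −ln(0.67)/7.8 = 0.0513433.
P(X > 30.9) = e^(−0.0513433·30.9) = e^(−1.5865) ≈ 0.2046.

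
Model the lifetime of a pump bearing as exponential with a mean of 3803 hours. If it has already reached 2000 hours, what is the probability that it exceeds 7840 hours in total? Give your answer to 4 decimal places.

The rate is λ = 1/3803 = 0.00026295 per hour.
By the memoryless property, P(X > 2000+5840 | X > 2000) = P(X > 5840).
P(X > 5840) = e^(−1.5356) ≈ 0.2153.

0.2153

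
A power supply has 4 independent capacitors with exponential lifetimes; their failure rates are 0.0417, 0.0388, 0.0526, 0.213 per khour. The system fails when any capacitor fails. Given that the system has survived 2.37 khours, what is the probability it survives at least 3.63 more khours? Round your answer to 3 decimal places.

0.285

Time to first failure ~ Exp(Σλ) with Σλ = 0.3461.
By memorylessness, P(T > 2.37+3.63 | T > 2.37) = P(T > 3.63) = e^(−0.3461·3.63) ≈ 0.285.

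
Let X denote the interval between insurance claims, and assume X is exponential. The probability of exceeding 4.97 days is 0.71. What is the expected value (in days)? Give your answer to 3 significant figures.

14.5

e^(−λ·4.97) = 0.71 ⇒ λ = −ln(0.71)/4.97 = 0.0689115.
Mean = 1/λ = 14.5114 days.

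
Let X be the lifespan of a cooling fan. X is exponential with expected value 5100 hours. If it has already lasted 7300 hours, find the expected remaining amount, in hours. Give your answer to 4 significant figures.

5100

The rate is λ = 1/5100 = 0.000196078 per hour.
By memorylessness, the remaining amount past any threshold is again Exp(λ) with mean 1/λ = 5100 hours.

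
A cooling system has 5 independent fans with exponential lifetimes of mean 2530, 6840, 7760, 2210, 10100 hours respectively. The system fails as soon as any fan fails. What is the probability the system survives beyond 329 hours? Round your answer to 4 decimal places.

0.6690

The first failure time is exponential with rate Σλ_i = 1/2530 + 1/6840 + 1/7760 + 1/2210 + 1/10100 = 0.00122182 per hour.
P(min > 329) = e^(−0.00122182·329) = e^(−0.40198) ≈ 0.6690.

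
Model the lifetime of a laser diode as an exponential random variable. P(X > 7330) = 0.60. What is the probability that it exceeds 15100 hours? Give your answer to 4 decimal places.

0.3491

e^(−λ·7330) = 0.60 ⇒ λ = −ln(0.60)/7330 = 0.0000696897.
P(X > 15100) = e^(−0.0000696897·15100) = e^(−1.0523) ≈ 0.3491.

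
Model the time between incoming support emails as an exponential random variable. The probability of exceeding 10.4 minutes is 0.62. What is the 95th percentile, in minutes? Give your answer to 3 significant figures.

65.2

e^(−λ·10.4) = 0.62 ⇒ λ = −ln(0.62)/10.4 = 0.045965.
95th percentile: 1 − e^(−λt) = 0.95, t = −ln(0.05)/λ = 65.1742 minutes.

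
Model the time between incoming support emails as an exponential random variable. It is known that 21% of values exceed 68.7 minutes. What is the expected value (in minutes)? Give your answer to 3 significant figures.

44.0

e^(−λ·68.7) = 0.21 ⇒ λ = −ln(0.21)/68.7 = 0.0227169.
Mean = 1/λ = 44.0202 minutes.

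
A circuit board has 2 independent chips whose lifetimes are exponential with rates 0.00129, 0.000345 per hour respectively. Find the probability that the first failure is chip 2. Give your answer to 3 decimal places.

0.211

The time to first failure is exponential with rate Σλ = 0.00129 + 0.000345 = 0.001635.
P(chip 2 first) = λ_2/Σλ = 0.000345/0.001635 ≈ 0.211.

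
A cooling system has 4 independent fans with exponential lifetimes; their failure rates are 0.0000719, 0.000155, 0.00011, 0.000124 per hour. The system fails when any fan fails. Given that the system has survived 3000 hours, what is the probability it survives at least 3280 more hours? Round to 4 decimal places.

0.2205

Time to first failure ~ Exp(Σλ) with Σλ = 0.0004609.
By memorylessness, P(T > 3000+3280 | T > 3000) = P(T > 3280) = e^(−0.0004609·3280) ≈ 0.2205.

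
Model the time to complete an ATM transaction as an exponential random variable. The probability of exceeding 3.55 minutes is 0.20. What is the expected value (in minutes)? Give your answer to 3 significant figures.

2.21

e^(−λ·3.55) = 0.20 ⇒ λ = −ln(0.20)/3.55 = 0.453363.
Mean = 1/λ = 2.20574 minutes.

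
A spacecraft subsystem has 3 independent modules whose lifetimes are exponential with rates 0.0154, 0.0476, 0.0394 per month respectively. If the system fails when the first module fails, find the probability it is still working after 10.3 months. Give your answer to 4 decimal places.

0.3483

The time to first failure is exponential with rate Σλ = 0.0154 + 0.0476 + 0.0394 = 0.1024.
P(min > 10.3) = e^(−0.1024·10.3) = e^(−1.0547) ≈ 0.3483.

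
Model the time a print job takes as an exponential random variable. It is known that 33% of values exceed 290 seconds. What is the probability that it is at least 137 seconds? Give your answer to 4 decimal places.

e^(−λ·290) = 0.33 ⇒ λ = −ln(0.33)/290 = 0.00382297.
P(X > 137) = e^(−0.00382297·137) = e^(−0.52375) ≈ 0.5923.

0.5923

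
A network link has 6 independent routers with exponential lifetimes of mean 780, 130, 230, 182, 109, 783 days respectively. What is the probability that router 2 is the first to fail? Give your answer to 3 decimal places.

Rates: λ_i = 1/mean_i → 0.00128205, 0.00769231, 0.00434783, 0.00549451, 0.00917431, 0.00127714; Σλ = 0.0292681.
P(router 2 first) = λ_2/Σλ = 0.00769231/0.0292681 ≈ 0.263.

0.263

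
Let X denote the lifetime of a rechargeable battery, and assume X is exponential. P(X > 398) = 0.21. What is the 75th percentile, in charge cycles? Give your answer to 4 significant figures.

353.5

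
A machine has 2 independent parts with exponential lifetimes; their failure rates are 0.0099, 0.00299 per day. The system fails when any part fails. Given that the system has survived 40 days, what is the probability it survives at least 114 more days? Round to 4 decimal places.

Time to first failure ~ Exp(Σλ) with Σλ = 0.01289.
By memorylessness, P(T > 40+114 | T > 40) = P(T > 114) = e^(−0.01289·114) ≈ 0.2300.

0.2300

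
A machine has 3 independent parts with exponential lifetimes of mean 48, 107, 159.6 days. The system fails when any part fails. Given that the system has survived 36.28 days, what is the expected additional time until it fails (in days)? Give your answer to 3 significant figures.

27.4

First-failure rate Σλ = 1/48 + 1/107 + 1/159.6 = 0.0364448.
By memorylessness the expected residual is 1/Σλ = 27.4388 days, regardless of the 36.28 already elapsed.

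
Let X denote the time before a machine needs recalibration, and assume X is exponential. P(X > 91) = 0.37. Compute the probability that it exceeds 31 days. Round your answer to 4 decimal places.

e^(−λ·91) = 0.37 ⇒ λ = −ln(0.37)/91 = 0.0109258.
P(X > 31) = e^(−0.0109258·31) = e^(−0.3387) ≈ 0.7127.

0.7127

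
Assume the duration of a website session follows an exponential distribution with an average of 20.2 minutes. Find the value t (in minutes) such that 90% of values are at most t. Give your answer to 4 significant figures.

46.51

The rate is λ = 1/20.2 = 0.049505 per minute.
Set 1 − e^(−λt) = 0.9, so t = −ln(0.1)/λ = 2.3026/0.049505 ≈ 46.5122 minutes.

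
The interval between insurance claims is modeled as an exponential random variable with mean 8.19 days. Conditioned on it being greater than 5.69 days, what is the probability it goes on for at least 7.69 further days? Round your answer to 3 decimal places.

0.391

The rate is λ = 1/8.19 = 0.1221 per day.
P(X > s+t | X > s) = e^(−λ(s+t))/e^(−λs) = e^(−λt), independent of s = 5.69.
P(X > 7.69) = e^(−0.93895) ≈ 0.391.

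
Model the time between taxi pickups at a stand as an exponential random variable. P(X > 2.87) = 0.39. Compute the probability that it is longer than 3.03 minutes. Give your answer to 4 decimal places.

e^(−λ·2.87) = 0.39 ⇒ λ = −ln(0.39)/2.87 = 0.328087.
P(X > 3.03) = e^(−0.328087·3.03) = e^(−0.9941) ≈ 0.3701.

0.3701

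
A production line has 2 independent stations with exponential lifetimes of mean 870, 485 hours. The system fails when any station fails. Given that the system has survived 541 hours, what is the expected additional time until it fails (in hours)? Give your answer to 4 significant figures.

First-failure rate Σλ = 1/870 + 1/485 = 0.00321128.
By memorylessness the expected residual is 1/Σλ = 311.402 hours, regardless of the 541 already elapsed.

311.4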